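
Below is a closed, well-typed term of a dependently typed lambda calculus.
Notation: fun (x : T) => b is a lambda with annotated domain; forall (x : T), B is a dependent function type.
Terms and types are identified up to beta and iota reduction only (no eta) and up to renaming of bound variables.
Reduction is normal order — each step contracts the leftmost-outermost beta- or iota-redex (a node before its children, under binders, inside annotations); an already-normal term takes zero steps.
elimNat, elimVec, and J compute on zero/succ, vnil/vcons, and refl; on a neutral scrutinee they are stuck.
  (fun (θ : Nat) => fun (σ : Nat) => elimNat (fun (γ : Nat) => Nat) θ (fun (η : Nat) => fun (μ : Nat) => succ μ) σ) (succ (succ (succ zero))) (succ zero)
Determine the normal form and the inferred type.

reduced normal form:
  succ (succ (succ (succ zero)))
inferred type:
  Nat


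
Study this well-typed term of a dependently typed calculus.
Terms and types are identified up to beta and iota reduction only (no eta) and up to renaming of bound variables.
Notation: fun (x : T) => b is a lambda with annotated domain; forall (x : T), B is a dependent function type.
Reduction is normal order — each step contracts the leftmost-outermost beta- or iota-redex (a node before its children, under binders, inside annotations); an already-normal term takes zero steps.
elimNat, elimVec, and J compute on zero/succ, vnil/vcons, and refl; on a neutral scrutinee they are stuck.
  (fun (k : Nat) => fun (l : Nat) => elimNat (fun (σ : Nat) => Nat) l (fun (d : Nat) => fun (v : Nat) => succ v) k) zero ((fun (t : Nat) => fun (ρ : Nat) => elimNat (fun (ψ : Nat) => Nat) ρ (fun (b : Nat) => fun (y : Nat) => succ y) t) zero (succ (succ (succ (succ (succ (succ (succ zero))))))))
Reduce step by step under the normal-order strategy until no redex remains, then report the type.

normal-order reduction:
  (fun (k : Nat) => fun (l : Nat) => elimNat (fun (σ : Nat) => Nat) l (fun (d : Nat) => fun (v : Nat) => succ v) k) zero ((fun (t : Nat) => fun (ρ : Nat) => elimNat (fun (ψ : Nat) => Nat) ρ (fun (b : Nat) => fun (y : Nat) => succ y) t) zero (succ (succ (succ (succ (succ (succ (succ zero))))))))
  ~> (fun (k : Nat) => elimNat (fun (l : Nat) => Nat) k (fun (σ : Nat) => fun (d : Nat) => succ d) zero) ((fun (v : Nat) => fun (t : Nat) => elimNat (fun (ρ : Nat) => Nat) t (fun (ψ : Nat) => fun (b : Nat) => succ b) v) zero (succ (succ (succ (succ (succ (succ (succ zero))))))))
  ~> elimNat (fun (k : Nat) => Nat) ((fun (l : Nat) => fun (σ : Nat) => elimNat (fun (d : Nat) => Nat) σ (fun (v : Nat) => fun (t : Nat) => succ t) l) zero (succ (succ (succ (succ (succ (succ (succ zero)))))))) (fun (ρ : Nat) => fun (ψ : Nat) => succ ψ) zero
  ~> (fun (k : Nat) => fun (l : Nat) => elimNat (fun (σ : Nat) => Nat) l (fun (d : Nat) => fun (v : Nat) => succ v) k) zero (succ (succ (succ (succ (succ (succ (succ zero)))))))
  ~> (fun (k : Nat) => elimNat (fun (l : Nat) => Nat) k (fun (σ : Nat) => fun (d : Nat) => succ d) zero) (succ (succ (succ (succ (succ (succ (succ zero)))))))
  ~> elimNat (fun (k : Nat) => Nat) (succ (succ (succ (succ (succ (succ (succ zero))))))) (fun (l : Nat) => fun (σ : Nat) => succ σ) zero
  ~> succ (succ (succ (succ (succ (succ (succ zero))))))
inferred type:
  Nat


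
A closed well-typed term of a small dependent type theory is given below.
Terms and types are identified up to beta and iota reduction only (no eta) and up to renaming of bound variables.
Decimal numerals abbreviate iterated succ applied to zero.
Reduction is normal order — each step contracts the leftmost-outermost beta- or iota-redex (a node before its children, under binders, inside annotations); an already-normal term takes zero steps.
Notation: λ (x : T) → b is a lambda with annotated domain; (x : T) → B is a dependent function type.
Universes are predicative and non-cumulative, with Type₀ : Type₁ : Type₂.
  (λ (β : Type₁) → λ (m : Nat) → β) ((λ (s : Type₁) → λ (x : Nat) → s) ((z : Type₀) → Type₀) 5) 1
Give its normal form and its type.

reduced normal form:
  (β : Type₀) → Type₀
inferred type:
  Type₁
observation: the term reaches its normal form after 4 normal-order steps.


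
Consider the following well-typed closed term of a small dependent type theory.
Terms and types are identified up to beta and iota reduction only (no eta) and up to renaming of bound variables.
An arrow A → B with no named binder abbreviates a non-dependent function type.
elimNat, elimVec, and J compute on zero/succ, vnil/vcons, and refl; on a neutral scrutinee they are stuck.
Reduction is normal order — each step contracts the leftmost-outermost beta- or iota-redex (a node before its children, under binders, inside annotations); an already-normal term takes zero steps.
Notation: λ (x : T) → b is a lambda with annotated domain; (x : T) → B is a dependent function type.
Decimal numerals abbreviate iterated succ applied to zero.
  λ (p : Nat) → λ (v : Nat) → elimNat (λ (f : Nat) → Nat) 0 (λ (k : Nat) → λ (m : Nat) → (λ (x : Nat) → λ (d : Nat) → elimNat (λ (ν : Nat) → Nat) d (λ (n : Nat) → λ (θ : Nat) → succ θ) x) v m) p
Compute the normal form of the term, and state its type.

reduced normal form:
  λ (p : Nat) → λ (v : Nat) → elimNat (λ (f : Nat) → Nat) 0 (λ (k : Nat) → λ (m : Nat) → elimNat (λ (x : Nat) → Nat) m (λ (d : Nat) → λ (ν : Nat) → succ ν) v) p
inferred type:
  Nat → Nat → Nat
observation: 2 normal-order steps normalize the term, beginning with a beta-redex.


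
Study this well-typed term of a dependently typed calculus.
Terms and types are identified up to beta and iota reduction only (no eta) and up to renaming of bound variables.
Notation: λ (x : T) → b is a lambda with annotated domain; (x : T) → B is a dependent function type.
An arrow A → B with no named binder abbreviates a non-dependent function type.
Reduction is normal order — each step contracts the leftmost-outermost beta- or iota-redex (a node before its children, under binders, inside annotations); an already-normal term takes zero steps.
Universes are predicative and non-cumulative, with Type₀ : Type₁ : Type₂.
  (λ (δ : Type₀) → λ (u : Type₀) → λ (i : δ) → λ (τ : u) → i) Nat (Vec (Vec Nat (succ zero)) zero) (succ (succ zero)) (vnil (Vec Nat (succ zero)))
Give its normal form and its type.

reduced normal form:
  succ (succ zero)
the term's type:
  Nat


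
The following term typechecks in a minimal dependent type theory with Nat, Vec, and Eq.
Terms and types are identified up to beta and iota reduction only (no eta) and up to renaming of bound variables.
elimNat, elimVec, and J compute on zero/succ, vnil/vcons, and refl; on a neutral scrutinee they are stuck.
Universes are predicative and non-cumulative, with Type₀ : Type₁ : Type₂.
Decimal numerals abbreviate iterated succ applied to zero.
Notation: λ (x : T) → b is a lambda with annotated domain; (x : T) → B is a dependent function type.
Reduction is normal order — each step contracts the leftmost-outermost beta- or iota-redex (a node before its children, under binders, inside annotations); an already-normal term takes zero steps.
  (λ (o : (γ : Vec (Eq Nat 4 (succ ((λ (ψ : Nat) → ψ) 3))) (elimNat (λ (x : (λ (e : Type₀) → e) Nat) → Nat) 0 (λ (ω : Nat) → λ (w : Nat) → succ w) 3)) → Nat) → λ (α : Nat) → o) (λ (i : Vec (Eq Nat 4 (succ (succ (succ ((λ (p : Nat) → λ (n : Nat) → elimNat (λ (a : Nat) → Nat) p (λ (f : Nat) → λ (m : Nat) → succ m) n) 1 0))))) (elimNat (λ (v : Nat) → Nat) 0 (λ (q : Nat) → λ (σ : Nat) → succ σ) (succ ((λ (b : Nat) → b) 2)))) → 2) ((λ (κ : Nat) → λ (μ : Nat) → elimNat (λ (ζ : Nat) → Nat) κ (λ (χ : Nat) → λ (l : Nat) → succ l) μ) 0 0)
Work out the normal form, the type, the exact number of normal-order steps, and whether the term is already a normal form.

resulting normal form:
  λ (o : Vec (Eq Nat 4 4) 3) → 2
type:
  (o : Vec (Eq Nat 4 4) 3) → Nat
steps to reach normal form (normal order): 16
term was already normal: no
first redex: a beta-redex


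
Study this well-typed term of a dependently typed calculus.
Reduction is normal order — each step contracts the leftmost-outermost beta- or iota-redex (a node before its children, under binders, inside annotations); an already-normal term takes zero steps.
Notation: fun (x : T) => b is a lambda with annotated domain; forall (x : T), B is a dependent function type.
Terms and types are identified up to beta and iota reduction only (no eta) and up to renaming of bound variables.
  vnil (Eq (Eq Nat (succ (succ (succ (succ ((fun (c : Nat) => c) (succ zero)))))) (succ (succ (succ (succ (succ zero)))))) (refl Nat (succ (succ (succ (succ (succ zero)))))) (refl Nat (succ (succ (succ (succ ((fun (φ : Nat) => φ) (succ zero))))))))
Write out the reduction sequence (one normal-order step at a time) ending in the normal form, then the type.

reduction (normal order):
  vnil (Eq (Eq Nat (succ (succ (succ (succ ((fun (c : Nat) => c) (succ zero)))))) (succ (succ (succ (succ (succ zero)))))) (refl Nat (succ (succ (succ (succ (succ zero)))))) (refl Nat (succ (succ (succ (succ ((fun (φ : Nat) => φ) (succ zero))))))))
  ~> vnil (Eq (Eq Nat (succ (succ (succ (succ (succ zero))))) (succ (succ (succ (succ (succ zero)))))) (refl Nat (succ (succ (succ (succ (succ zero)))))) (refl Nat (succ (succ (succ (succ ((fun (c : Nat) => c) (succ zero))))))))
  ~> vnil (Eq (Eq Nat (succ (succ (succ (succ (succ zero))))) (succ (succ (succ (succ (succ zero)))))) (refl Nat (succ (succ (succ (succ (succ zero)))))) (refl Nat (succ (succ (succ (succ (succ zero)))))))
the term's type:
  Vec (Eq (Eq Nat (succ (succ (succ (succ (succ zero))))) (succ (succ (succ (succ (succ zero)))))) (refl Nat (succ (succ (succ (succ (succ zero)))))) (refl Nat (succ (succ (succ (succ (succ zero))))))) zero


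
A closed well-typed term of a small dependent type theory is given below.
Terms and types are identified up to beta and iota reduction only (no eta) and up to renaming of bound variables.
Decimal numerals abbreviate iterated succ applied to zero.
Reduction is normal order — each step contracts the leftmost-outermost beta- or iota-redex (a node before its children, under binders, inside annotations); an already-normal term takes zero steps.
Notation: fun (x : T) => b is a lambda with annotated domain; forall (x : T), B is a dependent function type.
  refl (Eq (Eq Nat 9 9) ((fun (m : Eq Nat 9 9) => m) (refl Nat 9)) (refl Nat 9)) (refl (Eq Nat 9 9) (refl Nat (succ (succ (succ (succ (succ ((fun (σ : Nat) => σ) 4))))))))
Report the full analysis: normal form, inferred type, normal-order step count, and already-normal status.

normal form:
  refl (Eq (Eq Nat 9 9) (refl Nat 9) (refl Nat 9)) (refl (Eq Nat 9 9) (refl Nat 9))
inferred type:
  Eq (Eq (Eq Nat 9 9) (refl Nat 9) (refl Nat 9)) (refl (Eq Nat 9 9) (refl Nat 9)) (refl (Eq Nat 9 9) (refl Nat 9))
normal-order step count: 2
already normal: no
first redex: a beta-redex


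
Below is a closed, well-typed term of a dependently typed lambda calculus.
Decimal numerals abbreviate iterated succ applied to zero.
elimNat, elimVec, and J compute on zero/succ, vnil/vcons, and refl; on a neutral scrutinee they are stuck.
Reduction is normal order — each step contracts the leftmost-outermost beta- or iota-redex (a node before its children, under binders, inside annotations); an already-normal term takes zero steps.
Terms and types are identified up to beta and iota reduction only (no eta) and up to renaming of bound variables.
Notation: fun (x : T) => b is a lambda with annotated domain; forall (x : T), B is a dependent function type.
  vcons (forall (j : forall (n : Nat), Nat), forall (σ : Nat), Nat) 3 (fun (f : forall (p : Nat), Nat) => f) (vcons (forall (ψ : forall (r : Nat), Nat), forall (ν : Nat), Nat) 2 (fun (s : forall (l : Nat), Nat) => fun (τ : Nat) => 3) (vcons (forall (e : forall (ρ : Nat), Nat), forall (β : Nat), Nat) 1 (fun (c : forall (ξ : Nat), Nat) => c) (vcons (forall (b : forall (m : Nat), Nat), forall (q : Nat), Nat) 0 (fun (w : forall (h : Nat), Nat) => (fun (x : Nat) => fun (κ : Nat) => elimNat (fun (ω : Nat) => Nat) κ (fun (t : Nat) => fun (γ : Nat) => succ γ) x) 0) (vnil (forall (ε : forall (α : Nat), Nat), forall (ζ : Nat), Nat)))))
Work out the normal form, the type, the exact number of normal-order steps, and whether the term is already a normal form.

reduced normal form:
  vcons (forall (j : forall (n : Nat), Nat), forall (σ : Nat), Nat) 3 (fun (f : forall (p : Nat), Nat) => f) (vcons (forall (ψ : forall (r : Nat), Nat), forall (ν : Nat), Nat) 2 (fun (s : forall (l : Nat), Nat) => fun (τ : Nat) => 3) (vcons (forall (e : forall (ρ : Nat), Nat), forall (β : Nat), Nat) 1 (fun (c : forall (ξ : Nat), Nat) => c) (vcons (forall (b : forall (m : Nat), Nat), forall (q : Nat), Nat) 0 (fun (w : forall (h : Nat), Nat) => fun (x : Nat) => x) (vnil (forall (κ : forall (ω : Nat), Nat), forall (t : Nat), Nat)))))
the term's type:
  Vec (forall (j : forall (n : Nat), Nat), forall (σ : Nat), Nat) 4
normal-order step count: 2
started in normal form: no
first contracted redex: a beta-redex


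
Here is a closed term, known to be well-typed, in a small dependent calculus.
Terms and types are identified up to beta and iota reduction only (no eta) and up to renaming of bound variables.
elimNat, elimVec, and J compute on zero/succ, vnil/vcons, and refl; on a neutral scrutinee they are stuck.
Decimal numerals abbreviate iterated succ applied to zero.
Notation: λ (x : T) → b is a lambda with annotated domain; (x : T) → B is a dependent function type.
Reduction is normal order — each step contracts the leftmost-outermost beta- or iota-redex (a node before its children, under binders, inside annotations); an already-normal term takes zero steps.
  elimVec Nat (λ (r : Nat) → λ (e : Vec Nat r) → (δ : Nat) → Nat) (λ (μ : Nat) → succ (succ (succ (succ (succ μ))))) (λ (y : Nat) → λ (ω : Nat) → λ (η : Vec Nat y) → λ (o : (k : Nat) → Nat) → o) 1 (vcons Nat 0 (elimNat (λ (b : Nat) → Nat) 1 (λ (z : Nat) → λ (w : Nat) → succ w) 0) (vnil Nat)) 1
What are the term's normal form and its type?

normal form:
  6
type:
  Nat
observation: 7 normal-order steps separate the term from its normal form.


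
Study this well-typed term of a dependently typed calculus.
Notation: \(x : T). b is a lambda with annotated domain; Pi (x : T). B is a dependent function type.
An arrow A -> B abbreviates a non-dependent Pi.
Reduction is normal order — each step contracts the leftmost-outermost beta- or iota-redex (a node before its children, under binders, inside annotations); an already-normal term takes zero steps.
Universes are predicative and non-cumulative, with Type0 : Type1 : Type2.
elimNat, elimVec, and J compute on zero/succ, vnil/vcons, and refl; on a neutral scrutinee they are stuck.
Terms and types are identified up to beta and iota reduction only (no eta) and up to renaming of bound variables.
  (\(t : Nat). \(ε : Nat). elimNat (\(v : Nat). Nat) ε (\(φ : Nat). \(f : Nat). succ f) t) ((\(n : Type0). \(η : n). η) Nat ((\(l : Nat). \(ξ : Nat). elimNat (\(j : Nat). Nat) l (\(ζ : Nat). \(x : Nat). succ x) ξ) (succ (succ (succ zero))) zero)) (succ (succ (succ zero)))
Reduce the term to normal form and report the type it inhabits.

resulting normal form:
  succ (succ (succ (succ (succ (succ zero)))))
type:
  Nat
observation: 17 normal-order steps separate the term from its normal form.


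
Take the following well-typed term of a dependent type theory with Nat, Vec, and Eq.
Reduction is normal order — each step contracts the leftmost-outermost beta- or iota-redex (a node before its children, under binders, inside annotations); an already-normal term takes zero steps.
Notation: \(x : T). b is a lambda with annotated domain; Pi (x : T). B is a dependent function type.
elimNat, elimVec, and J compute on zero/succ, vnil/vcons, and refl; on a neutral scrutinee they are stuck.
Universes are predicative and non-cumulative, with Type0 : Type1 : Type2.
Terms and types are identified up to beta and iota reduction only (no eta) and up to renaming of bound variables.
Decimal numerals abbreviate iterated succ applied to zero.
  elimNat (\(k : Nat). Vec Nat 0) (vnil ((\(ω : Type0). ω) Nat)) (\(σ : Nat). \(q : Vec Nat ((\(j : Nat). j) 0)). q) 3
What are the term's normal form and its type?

reduced normal form:
  vnil Nat
inferred type:
  Vec Nat 0
observation: 11 normal-order steps normalize the term, beginning with an elimNat iota-redex.


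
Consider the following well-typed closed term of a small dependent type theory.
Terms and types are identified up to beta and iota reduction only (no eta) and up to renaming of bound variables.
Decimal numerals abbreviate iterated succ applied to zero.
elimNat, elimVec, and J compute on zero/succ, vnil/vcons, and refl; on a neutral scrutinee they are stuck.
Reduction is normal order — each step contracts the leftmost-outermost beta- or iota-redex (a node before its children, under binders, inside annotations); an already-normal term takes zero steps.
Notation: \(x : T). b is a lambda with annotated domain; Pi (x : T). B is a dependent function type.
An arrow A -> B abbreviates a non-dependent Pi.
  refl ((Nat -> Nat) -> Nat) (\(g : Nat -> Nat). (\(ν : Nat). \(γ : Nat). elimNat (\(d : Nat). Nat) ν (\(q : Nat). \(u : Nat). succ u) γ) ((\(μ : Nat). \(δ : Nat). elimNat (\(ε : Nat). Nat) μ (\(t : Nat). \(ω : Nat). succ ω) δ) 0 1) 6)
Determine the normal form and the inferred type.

normal form:
  refl ((Nat -> Nat) -> Nat) (\(g : Nat -> Nat). 7)
type:
  Eq ((Nat -> Nat) -> Nat) (\(g : Nat -> Nat). 7) (\(ν : Nat -> Nat). 7)
observation: the term reaches its normal form after 27 normal-order steps.


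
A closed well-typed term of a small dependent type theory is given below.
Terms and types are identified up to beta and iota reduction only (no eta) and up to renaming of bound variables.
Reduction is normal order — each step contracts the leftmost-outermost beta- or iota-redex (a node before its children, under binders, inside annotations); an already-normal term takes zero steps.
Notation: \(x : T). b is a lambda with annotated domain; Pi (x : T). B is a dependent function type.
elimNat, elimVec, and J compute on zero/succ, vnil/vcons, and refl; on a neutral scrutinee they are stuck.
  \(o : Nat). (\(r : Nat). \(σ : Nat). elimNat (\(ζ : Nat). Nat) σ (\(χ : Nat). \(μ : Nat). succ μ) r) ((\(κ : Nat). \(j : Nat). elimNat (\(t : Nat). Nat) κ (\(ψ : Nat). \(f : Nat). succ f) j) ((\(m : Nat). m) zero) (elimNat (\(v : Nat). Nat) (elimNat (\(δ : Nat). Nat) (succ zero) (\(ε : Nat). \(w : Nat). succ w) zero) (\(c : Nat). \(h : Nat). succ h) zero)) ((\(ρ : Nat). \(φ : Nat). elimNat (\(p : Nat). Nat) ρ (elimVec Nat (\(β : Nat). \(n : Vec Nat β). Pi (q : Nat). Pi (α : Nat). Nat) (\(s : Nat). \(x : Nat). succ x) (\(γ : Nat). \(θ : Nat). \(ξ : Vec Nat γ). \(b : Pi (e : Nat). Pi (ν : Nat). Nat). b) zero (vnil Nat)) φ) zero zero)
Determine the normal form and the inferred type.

resulting normal form:
  \(o : Nat). succ zero
type:
  Pi (o : Nat). Nat
observation: 18 normal-order steps separate the term from its normal form.


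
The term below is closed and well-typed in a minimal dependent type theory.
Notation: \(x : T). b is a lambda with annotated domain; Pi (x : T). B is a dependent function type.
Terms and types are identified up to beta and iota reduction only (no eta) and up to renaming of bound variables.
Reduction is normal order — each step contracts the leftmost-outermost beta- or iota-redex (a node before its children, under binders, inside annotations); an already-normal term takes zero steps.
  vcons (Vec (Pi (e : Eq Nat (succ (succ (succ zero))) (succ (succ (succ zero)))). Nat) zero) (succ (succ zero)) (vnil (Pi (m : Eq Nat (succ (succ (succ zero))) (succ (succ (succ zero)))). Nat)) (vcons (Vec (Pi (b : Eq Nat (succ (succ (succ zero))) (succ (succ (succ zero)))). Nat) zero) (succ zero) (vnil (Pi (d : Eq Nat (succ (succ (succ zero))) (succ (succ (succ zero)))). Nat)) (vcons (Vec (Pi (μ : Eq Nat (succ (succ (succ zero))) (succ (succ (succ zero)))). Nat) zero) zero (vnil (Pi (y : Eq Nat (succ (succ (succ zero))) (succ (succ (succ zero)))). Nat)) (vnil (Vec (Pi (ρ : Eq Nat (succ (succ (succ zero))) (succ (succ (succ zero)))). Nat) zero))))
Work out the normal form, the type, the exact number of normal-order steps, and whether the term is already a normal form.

normal form:
  vcons (Vec (Pi (e : Eq Nat (succ (succ (succ zero))) (succ (succ (succ zero)))). Nat) zero) (succ (succ zero)) (vnil (Pi (m : Eq Nat (succ (succ (succ zero))) (succ (succ (succ zero)))). Nat)) (vcons (Vec (Pi (b : Eq Nat (succ (succ (succ zero))) (succ (succ (succ zero)))). Nat) zero) (succ zero) (vnil (Pi (d : Eq Nat (succ (succ (succ zero))) (succ (succ (succ zero)))). Nat)) (vcons (Vec (Pi (μ : Eq Nat (succ (succ (succ zero))) (succ (succ (succ zero)))). Nat) zero) zero (vnil (Pi (y : Eq Nat (succ (succ (succ zero))) (succ (succ (succ zero)))). Nat)) (vnil (Vec (Pi (ρ : Eq Nat (succ (succ (succ zero))) (succ (succ (succ zero)))). Nat) zero))))
the term's type:
  Vec (Vec (Pi (e : Eq Nat (succ (succ (succ zero))) (succ (succ (succ zero)))). Nat) zero) (succ (succ (succ zero)))
normal-order step count: 0
already normal: yes


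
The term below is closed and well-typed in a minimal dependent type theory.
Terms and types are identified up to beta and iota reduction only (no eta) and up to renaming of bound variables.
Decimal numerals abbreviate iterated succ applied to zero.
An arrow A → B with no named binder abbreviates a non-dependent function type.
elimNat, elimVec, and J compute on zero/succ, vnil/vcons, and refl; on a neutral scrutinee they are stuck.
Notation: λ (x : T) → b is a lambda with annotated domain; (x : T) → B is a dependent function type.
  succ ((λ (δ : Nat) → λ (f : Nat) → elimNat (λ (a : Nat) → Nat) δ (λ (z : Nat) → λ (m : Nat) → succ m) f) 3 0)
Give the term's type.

inferred type:
  Nat


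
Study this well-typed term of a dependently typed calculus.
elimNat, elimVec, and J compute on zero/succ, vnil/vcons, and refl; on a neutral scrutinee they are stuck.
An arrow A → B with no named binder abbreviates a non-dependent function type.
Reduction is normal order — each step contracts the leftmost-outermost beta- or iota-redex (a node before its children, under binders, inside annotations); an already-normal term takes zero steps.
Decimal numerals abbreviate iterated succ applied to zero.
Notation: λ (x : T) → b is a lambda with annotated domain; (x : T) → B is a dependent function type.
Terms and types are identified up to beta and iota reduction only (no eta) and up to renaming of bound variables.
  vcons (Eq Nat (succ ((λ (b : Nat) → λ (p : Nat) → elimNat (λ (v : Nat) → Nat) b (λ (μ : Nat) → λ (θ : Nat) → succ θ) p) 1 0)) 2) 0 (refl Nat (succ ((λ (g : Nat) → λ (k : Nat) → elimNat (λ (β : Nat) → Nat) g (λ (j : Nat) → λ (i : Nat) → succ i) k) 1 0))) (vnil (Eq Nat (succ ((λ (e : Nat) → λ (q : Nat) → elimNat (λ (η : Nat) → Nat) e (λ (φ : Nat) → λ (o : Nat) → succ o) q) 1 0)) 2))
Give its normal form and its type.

normal form:
  vcons (Eq Nat 2 2) 0 (refl Nat 2) (vnil (Eq Nat 2 2))
type:
  Vec (Eq Nat 2 2) 1
observation: 9 normal-order steps normalize the term, beginning with a beta-redex.


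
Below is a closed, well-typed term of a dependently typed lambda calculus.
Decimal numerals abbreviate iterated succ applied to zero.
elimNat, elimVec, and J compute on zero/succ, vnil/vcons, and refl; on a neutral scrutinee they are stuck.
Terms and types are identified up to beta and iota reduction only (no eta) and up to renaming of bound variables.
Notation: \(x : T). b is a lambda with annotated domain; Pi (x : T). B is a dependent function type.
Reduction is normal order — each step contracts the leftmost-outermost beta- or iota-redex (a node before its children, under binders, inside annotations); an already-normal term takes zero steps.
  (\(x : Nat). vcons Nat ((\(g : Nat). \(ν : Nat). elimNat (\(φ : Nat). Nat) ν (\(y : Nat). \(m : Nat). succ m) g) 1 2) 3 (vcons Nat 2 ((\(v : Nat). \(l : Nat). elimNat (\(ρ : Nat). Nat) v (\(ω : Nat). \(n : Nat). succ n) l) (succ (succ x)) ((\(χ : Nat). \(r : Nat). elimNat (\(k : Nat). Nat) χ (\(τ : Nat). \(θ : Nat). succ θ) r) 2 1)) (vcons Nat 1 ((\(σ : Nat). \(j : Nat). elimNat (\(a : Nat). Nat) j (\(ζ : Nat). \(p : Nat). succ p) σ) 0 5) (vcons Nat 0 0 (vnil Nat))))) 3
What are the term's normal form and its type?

reduced normal form:
  vcons Nat 3 3 (vcons Nat 2 8 (vcons Nat 1 5 (vcons Nat 0 0 (vnil Nat))))
type:
  Vec Nat 4


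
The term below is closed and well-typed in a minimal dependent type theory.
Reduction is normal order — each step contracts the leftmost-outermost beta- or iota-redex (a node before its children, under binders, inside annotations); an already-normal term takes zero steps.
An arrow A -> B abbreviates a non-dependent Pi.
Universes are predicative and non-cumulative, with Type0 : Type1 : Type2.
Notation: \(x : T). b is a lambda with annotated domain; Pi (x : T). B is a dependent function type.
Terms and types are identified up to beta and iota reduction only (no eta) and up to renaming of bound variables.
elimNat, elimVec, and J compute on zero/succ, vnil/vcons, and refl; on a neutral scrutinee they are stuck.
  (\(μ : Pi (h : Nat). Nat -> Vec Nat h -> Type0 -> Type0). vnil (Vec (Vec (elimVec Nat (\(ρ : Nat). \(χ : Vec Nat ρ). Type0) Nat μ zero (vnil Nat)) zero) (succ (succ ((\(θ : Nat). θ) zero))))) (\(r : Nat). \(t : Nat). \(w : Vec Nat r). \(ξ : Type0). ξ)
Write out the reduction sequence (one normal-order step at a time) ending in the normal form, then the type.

reduction (normal order):
  (\(μ : Pi (h : Nat). Nat -> Vec Nat h -> Type0 -> Type0). vnil (Vec (Vec (elimVec Nat (\(ρ : Nat). \(χ : Vec Nat ρ). Type0) Nat μ zero (vnil Nat)) zero) (succ (succ ((\(θ : Nat). θ) zero))))) (\(r : Nat). \(t : Nat). \(w : Vec Nat r). \(ξ : Type0). ξ)
  ~> vnil (Vec (Vec (elimVec Nat (\(μ : Nat). \(h : Vec Nat μ). Type0) Nat (\(ρ : Nat). \(χ : Nat). \(θ : Vec Nat ρ). \(r : Type0). r) zero (vnil Nat)) zero) (succ (succ ((\(t : Nat). t) zero))))
  ~> vnil (Vec (Vec Nat zero) (succ (succ ((\(μ : Nat). μ) zero))))
  ~> vnil (Vec (Vec Nat zero) (succ (succ zero)))
type:
  Vec (Vec (Vec Nat zero) (succ (succ zero))) zero


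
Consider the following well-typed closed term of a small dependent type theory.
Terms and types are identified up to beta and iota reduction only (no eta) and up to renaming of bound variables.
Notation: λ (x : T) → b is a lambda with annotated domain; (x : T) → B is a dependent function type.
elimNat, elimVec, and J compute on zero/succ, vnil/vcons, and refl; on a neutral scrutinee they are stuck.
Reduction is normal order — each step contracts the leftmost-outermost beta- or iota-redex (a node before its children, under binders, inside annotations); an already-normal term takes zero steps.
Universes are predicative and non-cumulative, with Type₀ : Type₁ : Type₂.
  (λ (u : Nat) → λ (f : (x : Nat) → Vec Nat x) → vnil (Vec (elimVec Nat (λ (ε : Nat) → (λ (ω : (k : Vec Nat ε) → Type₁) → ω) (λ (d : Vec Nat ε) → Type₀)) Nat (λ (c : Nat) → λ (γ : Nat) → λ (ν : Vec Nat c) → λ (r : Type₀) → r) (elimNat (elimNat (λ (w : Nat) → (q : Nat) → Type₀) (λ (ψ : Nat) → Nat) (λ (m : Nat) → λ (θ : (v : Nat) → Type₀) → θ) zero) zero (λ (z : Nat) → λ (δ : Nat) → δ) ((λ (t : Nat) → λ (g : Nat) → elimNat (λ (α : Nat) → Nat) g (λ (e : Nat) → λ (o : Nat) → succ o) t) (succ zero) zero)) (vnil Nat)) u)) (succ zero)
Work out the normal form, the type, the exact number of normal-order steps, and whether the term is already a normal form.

resulting normal form:
  λ (u : (f : Nat) → Vec Nat f) → vnil (Vec Nat (succ zero))
type:
  (u : (f : Nat) → Vec Nat f) → Vec (Vec Nat (succ zero)) zero
normal-order step count: 2
started in normal form: no
first contracted redex: a beta-redex


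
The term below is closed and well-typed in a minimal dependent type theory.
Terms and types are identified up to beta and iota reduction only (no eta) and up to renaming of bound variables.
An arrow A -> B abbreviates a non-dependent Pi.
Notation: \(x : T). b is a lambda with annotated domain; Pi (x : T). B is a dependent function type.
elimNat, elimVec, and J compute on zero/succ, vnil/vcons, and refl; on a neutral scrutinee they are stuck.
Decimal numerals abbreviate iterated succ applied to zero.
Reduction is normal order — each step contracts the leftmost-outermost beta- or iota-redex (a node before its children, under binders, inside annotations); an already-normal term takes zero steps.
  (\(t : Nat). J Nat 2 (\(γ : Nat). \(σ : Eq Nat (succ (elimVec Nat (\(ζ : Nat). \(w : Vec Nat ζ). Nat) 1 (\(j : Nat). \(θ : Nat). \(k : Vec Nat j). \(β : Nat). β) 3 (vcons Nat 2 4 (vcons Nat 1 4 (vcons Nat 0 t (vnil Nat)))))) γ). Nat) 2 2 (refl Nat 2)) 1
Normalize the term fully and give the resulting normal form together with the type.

normal form:
  2
the term's type:
  Nat
observation: contracting a beta-redex first, the term normalizes in 2 steps.


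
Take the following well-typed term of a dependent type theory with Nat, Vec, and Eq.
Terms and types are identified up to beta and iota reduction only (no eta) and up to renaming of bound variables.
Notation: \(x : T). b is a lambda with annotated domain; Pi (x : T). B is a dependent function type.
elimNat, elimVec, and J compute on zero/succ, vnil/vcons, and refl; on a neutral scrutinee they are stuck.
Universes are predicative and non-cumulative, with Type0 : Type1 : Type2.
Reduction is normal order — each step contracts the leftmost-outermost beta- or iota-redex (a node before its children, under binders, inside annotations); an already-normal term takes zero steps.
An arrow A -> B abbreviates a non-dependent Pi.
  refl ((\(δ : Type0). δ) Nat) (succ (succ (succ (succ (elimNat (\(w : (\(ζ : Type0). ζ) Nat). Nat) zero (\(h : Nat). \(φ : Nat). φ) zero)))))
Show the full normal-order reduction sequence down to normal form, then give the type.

normal-order reduction:
  refl ((\(δ : Type0). δ) Nat) (succ (succ (succ (succ (elimNat (\(w : (\(ζ : Type0). ζ) Nat). Nat) zero (\(h : Nat). \(φ : Nat). φ) zero)))))
  ~> refl Nat (succ (succ (succ (succ (elimNat (\(δ : (\(w : Type0). w) Nat). Nat) zero (\(ζ : Nat). \(h : Nat). h) zero)))))
  ~> refl Nat (succ (succ (succ (succ zero))))
type:
  Eq Nat (succ (succ (succ (succ zero)))) (succ (succ (succ (succ zero))))


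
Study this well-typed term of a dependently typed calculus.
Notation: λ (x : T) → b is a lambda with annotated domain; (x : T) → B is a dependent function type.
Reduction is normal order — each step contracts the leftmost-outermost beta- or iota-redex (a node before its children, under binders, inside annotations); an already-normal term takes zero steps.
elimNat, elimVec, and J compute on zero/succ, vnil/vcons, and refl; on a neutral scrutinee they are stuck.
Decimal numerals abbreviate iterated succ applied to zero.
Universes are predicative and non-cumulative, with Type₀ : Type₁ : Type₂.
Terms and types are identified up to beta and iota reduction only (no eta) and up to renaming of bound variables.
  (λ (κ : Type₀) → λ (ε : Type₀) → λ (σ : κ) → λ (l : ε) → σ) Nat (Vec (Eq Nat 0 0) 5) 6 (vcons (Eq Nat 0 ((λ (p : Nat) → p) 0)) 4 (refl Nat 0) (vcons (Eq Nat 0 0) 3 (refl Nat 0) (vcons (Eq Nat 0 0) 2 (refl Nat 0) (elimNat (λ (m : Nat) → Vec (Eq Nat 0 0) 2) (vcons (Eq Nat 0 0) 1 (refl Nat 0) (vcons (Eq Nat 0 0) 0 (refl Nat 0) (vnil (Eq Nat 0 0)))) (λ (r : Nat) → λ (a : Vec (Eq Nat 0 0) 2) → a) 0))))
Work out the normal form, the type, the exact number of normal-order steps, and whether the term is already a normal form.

normal form:
  6
the term's type:
  Nat
reduction steps (normal order): 4
already normal: no
first redex: a beta-redex


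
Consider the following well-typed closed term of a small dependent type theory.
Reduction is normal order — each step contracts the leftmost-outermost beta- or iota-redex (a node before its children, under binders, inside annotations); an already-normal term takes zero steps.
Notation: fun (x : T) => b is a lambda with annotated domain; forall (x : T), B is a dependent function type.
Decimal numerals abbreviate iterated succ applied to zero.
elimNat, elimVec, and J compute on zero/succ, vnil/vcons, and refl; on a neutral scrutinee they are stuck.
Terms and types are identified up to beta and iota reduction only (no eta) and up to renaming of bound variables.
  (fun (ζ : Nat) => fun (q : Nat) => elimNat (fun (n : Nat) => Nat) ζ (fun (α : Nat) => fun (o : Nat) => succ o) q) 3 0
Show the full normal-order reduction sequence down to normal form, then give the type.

normal-order reduction:
  (fun (ζ : Nat) => fun (q : Nat) => elimNat (fun (n : Nat) => Nat) ζ (fun (α : Nat) => fun (o : Nat) => succ o) q) 3 0
  ~> (fun (ζ : Nat) => elimNat (fun (q : Nat) => Nat) 3 (fun (n : Nat) => fun (α : Nat) => succ α) ζ) 0
  ~> elimNat (fun (ζ : Nat) => Nat) 3 (fun (q : Nat) => fun (n : Nat) => succ n) 0
  ~> 3
the term's type:
  Nat


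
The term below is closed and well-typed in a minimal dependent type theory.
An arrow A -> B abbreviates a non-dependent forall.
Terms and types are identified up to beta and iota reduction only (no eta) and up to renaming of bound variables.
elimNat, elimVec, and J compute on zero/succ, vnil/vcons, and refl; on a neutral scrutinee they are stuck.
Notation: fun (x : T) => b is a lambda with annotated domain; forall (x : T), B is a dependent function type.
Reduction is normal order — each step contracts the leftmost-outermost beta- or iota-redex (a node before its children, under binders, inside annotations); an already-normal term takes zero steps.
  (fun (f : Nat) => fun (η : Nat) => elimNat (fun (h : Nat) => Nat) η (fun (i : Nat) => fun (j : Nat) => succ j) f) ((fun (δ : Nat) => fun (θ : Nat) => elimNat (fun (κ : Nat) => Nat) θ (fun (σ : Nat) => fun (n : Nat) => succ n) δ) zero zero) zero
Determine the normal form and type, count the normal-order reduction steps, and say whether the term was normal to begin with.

resulting normal form:
  zero
the term's type:
  Nat
steps to reach normal form (normal order): 6
term was already normal: no
first redex: a beta-redex


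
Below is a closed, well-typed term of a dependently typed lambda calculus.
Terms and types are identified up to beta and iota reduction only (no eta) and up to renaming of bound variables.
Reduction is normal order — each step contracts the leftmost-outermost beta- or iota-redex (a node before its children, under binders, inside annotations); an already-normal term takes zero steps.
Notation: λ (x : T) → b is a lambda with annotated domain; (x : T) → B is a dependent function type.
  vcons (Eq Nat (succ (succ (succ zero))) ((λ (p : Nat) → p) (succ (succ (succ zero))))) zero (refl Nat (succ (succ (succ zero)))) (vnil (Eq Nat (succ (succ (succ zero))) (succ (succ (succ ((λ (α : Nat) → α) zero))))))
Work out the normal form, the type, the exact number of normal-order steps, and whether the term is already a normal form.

reduced normal form:
  vcons (Eq Nat (succ (succ (succ zero))) (succ (succ (succ zero)))) zero (refl Nat (succ (succ (succ zero)))) (vnil (Eq Nat (succ (succ (succ zero))) (succ (succ (succ zero)))))
inferred type:
  Vec (Eq Nat (succ (succ (succ zero))) (succ (succ (succ zero)))) (succ zero)
normal-order step count: 2
term was already normal: no
first redex: a beta-redex


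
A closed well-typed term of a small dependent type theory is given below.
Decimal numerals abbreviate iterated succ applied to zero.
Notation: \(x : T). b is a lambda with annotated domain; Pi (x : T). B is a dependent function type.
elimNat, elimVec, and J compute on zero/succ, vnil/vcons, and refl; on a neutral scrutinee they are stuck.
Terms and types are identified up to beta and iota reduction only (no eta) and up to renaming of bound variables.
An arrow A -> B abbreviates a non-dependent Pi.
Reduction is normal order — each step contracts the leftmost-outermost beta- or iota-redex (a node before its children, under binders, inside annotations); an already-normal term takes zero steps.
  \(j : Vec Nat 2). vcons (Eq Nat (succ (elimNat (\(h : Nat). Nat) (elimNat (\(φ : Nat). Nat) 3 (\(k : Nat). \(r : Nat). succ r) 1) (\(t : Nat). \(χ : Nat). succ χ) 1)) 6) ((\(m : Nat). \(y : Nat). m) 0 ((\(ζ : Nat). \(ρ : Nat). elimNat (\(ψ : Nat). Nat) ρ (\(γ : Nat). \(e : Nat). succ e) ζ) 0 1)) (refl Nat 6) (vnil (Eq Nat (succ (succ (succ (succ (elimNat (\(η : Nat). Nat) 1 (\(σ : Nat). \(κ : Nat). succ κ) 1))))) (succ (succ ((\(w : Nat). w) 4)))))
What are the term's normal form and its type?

normal form:
  \(j : Vec Nat 2). vcons (Eq Nat 6 6) 0 (refl Nat 6) (vnil (Eq Nat 6 6))
the term's type:
  Vec Nat 2 -> Vec (Eq Nat 6 6) 1
observation: 15 normal-order steps normalize the term, beginning with an elimNat iota-redex.


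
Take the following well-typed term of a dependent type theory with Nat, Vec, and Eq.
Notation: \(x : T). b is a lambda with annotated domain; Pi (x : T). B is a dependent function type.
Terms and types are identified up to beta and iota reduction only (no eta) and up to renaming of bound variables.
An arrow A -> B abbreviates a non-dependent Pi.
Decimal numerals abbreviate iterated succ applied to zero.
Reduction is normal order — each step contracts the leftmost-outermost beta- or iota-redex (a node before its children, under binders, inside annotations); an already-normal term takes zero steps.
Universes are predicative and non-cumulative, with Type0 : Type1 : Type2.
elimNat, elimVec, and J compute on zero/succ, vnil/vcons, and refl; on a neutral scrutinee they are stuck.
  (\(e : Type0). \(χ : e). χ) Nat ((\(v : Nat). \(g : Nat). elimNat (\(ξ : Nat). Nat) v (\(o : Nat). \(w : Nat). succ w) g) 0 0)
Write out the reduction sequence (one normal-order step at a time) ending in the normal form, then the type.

reduction (normal order):
  (\(e : Type0). \(χ : e). χ) Nat ((\(v : Nat). \(g : Nat). elimNat (\(ξ : Nat). Nat) v (\(o : Nat). \(w : Nat). succ w) g) 0 0)
  ~> (\(e : Nat). e) ((\(χ : Nat). \(v : Nat). elimNat (\(g : Nat). Nat) χ (\(ξ : Nat). \(o : Nat). succ o) v) 0 0)
  ~> (\(e : Nat). \(χ : Nat). elimNat (\(v : Nat). Nat) e (\(g : Nat). \(ξ : Nat). succ ξ) χ) 0 0
  ~> (\(e : Nat). elimNat (\(χ : Nat). Nat) 0 (\(v : Nat). \(g : Nat). succ g) e) 0
  ~> elimNat (\(e : Nat). Nat) 0 (\(χ : Nat). \(v : Nat). succ v) 0
  ~> 0
the term's type:
  Nat


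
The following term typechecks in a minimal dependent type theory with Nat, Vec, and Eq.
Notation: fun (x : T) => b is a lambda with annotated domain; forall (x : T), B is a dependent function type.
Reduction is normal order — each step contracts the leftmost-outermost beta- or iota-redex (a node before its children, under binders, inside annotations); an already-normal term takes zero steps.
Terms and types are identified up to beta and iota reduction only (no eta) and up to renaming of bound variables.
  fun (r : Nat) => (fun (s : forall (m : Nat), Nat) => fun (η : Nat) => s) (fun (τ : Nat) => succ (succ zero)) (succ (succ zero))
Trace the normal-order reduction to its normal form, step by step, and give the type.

normal-order reduction sequence:
  fun (r : Nat) => (fun (s : forall (m : Nat), Nat) => fun (η : Nat) => s) (fun (τ : Nat) => succ (succ zero)) (succ (succ zero))
  ~> fun (r : Nat) => (fun (s : Nat) => fun (m : Nat) => succ (succ zero)) (succ (succ zero))
  ~> fun (r : Nat) => fun (s : Nat) => succ (succ zero)
the term's type:
  forall (r : Nat), forall (s : Nat), Nat


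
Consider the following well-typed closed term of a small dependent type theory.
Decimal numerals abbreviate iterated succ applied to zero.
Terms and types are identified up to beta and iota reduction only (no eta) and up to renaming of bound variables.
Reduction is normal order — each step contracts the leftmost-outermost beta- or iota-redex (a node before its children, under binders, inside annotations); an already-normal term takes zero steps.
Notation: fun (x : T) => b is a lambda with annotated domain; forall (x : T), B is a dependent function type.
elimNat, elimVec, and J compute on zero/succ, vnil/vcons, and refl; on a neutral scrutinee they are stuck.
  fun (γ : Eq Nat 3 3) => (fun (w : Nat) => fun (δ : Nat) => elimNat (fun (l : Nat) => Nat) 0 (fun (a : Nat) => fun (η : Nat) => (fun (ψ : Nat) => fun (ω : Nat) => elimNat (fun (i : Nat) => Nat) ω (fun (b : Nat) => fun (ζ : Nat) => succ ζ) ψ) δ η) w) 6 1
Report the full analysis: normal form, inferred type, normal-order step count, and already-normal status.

resulting normal form:
  fun (γ : Eq Nat 3 3) => 6
type:
  forall (γ : Eq Nat 3 3), Nat
normal-order step count: 57
term was already normal: no
first contracted redex: a beta-redex
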